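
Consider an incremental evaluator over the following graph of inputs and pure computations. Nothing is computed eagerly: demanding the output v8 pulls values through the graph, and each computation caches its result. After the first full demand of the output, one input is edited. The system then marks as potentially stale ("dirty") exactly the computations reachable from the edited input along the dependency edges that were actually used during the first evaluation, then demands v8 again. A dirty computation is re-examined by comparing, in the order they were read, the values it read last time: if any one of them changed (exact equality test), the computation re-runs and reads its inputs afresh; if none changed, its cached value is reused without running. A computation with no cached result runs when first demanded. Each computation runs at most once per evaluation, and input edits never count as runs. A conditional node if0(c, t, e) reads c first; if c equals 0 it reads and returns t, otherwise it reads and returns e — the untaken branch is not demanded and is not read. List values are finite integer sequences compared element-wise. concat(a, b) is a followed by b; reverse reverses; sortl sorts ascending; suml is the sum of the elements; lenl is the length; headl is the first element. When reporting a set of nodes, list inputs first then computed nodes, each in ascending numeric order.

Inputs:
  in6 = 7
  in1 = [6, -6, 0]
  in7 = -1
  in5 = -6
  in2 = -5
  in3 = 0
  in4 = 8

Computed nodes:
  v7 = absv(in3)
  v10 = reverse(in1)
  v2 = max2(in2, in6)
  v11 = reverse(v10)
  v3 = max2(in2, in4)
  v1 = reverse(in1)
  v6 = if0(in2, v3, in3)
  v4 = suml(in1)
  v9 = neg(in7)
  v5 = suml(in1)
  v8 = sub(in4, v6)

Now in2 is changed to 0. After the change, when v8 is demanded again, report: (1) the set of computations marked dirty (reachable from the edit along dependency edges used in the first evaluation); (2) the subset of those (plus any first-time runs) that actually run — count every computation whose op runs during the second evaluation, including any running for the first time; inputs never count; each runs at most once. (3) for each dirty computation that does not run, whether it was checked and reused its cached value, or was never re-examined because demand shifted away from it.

Dirty set: v6, v8.
Run set: v3, v6, v8 (3 run).
All dirty computations ended up running.
The important point: the flipped condition pulls in fresh nodes; v3 runs for the first time.

Initial pass — values computed on the first demand:
  v6 = if0(in2=-5 -> else branch in3) = 0
  v8 = sub(8, 0) = 8

Second demand — change propagation:
  v3: newly demanded (no cache) — executes and yields 8.
  v6: re-runs because in2 -5->0; new result 8.
  v8: re-runs because v6 0->8; new result 0.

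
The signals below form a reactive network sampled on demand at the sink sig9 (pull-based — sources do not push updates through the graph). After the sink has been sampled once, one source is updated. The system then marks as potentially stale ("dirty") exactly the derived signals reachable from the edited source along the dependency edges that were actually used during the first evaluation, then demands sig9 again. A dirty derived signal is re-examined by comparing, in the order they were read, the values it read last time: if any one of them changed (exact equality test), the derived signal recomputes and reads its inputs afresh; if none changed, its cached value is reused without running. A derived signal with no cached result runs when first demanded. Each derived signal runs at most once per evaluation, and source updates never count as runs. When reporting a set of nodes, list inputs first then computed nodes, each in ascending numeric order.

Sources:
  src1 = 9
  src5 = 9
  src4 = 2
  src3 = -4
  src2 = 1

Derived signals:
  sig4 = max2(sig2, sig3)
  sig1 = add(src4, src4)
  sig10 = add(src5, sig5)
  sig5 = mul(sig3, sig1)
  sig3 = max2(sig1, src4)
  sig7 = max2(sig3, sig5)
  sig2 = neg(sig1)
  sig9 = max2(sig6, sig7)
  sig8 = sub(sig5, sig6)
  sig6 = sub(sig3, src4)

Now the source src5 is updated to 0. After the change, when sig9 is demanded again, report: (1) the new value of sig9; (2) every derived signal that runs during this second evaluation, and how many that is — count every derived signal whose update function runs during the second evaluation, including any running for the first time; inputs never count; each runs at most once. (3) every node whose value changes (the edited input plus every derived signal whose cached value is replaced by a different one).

Initial pass — values computed on the first demand:
  sig1 = add(2, 2) = 4
  sig3 = max2(4, 2) = 4
  sig5 = mul(4, 4) = 16
  sig6 = sub(4, 2) = 2
  sig7 = max2(4, 16) = 16
  sig9 = max2(2, 16) = 16

Second demand — change propagation:
  no demanded computation ever read src5, so the edit dirties nothing and nothing runs.

The important point: nothing the output needs ever reads src5, so the edit is invisible to it.

sig9 now evaluates to 16.
Run set: none (0 run).
Changed values: src5.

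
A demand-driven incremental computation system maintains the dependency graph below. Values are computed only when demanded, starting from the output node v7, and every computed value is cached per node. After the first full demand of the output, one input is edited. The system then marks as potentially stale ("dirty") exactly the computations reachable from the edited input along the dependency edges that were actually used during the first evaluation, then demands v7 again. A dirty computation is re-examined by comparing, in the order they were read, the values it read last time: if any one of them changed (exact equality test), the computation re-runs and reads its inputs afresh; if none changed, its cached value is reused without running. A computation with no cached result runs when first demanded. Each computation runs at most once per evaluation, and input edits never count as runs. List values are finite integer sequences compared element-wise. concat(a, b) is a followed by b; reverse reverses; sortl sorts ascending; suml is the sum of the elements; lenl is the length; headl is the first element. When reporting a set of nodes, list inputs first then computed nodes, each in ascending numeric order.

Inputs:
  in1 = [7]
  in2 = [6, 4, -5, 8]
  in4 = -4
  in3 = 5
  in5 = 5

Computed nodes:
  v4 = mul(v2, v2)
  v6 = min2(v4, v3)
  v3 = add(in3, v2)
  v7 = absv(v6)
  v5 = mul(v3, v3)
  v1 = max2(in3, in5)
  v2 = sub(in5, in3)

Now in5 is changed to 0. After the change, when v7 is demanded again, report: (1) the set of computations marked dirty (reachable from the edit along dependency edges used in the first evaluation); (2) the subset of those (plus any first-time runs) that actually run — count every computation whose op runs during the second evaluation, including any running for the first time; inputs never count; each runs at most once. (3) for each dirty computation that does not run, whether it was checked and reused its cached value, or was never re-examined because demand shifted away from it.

Marked dirty: v2, v3, v4, v6, v7.
Computations that run: v2, v3, v4, v6 — 4 in total.
Checked but reused from cache: v7.
Key observation: the change is absorbed at v6 — it re-runs but produces the same value, and the output's value is unchanged.

First evaluation (everything demanded from the output):
  v2 = sub(5, 5) = 0
  v3 = add(5, 0) = 5
  v4 = mul(0, 0) = 0
  v6 = min2(0, 5) = 0
  v7 = absv(0) = 0

Propagation after the edit:
  v2: runs — in5 5->0; result -5.
  v3: runs — v2 0->-5; result 0.
  v4: runs — v2 0->-5; v2 0->-5; result 25.
  v6: runs — v4 0->25; v3 5->0; result 0 (same value as before).
  v7: checked — values it read are unchanged (v6 unchanged); reused cached 0 without running.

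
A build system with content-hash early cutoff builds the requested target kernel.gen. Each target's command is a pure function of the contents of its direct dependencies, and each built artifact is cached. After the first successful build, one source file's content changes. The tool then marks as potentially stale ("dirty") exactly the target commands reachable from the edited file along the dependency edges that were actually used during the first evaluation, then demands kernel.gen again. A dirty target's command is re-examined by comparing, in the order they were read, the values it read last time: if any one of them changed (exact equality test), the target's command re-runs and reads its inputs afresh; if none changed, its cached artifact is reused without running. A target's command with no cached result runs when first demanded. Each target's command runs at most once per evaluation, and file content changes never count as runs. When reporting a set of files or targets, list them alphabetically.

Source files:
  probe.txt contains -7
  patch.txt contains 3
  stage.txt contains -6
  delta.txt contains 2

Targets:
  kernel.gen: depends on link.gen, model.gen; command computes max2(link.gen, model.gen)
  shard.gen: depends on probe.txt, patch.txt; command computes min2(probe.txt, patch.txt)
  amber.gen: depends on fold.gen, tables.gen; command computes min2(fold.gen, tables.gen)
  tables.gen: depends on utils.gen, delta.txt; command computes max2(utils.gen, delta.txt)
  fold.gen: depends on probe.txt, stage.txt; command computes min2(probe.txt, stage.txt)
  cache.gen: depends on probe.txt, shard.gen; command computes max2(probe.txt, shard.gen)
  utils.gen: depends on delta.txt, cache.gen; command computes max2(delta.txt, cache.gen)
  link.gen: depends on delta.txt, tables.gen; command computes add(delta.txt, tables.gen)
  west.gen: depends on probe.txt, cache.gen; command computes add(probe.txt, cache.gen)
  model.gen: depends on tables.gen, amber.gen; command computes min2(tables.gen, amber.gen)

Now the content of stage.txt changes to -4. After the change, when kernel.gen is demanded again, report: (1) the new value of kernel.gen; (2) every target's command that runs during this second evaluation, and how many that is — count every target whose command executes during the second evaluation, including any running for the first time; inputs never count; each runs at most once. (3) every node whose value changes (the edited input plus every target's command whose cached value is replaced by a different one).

New value of kernel.gen: 4.
Target commands that run: fold.gen — 1 in total.
Values that change: stage.txt.
Key observation: the change is absorbed at fold.gen — it re-runs but produces the same value, and the output's value is unchanged.

First evaluation (everything demanded from the output):
  fold.gen = min2(-7, -6) = -7
  shard.gen = min2(-7, 3) = -7
  cache.gen = max2(-7, -7) = -7
  utils.gen = max2(2, -7) = 2
  tables.gen = max2(2, 2) = 2
  amber.gen = min2(-7, 2) = -7
  link.gen = add(2, 2) = 4
  model.gen = min2(2, -7) = -7
  kernel.gen = max2(4, -7) = 4

Propagation after the edit:
  fold.gen: runs — stage.txt -6->-4; result -7 (same value as before).
  amber.gen: checked — values it read are unchanged (fold.gen unchanged, tables.gen unchanged); reused cached -7 without running.
  model.gen: checked — values it read are unchanged (tables.gen unchanged, amber.gen unchanged); reused cached -7 without running.
  kernel.gen: checked — values it read are unchanged (link.gen unchanged, model.gen unchanged); reused cached 4 without running.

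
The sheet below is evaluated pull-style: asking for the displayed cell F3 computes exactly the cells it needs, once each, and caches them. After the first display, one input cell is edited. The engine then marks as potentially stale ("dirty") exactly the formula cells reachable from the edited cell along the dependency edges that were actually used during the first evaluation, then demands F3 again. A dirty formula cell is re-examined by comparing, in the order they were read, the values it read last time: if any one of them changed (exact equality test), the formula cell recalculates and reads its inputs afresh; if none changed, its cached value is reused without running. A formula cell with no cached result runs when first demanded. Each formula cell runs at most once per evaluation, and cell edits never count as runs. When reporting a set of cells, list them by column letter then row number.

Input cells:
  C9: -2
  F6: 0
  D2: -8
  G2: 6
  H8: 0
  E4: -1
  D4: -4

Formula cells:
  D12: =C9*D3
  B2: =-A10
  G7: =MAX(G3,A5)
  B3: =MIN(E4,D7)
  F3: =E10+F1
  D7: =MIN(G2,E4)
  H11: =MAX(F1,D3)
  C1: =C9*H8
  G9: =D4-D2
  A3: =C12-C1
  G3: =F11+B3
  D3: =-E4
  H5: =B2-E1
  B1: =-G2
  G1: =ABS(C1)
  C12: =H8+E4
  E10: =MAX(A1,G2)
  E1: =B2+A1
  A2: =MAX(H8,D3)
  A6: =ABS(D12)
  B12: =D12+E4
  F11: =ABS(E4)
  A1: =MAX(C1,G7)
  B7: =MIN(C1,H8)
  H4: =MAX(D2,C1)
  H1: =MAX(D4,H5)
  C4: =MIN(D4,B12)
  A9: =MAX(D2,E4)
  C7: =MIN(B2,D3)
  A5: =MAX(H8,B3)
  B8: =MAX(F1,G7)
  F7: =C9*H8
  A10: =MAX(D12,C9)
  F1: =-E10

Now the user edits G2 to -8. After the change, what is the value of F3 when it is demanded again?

First demand of the output computes:
  C1 = -2 * 0 = 0
  D7 = MIN(6, -1) = -1
  B3 = MIN(-1, -1) = -1
  A5 = MAX(0, -1) = 0
  F11 = ABS(-1) = 1
  G3 = 1 + -1 = 0
  G7 = MAX(0, 0) = 0
  A1 = MAX(0, 0) = 0
  E10 = MAX(0, 6) = 6
  F1 = -(6) = -6
  F3 = 6 + -6 = 0

After the edit, cleaning proceeds:
  D7: a read changed (G2 6->-8) — executes, giving -8.
  B3: a read changed (D7 -1->-8) — executes, giving -8.
  A5: a read changed (B3 -1->-8) — executes, giving 0 — identical to its old value.
  G3: a read changed (B3 -1->-8) — executes, giving -7.
  G7: a read changed (G3 0->-7) — executes, giving 0 — identical to its old value.
  A1: dirty, but its reads are unchanged (C1 unchanged, G7 unchanged); cached 0 stands.
  E10: a read changed (G2 6->-8) — executes, giving 0.
  F1: a read changed (E10 6->0) — executes, giving 0.
  F3: a read changed (E10 6->0; F1 -6->0) — executes, giving 0 — identical to its old value.

Note where the cutoff bites: A1 is checked, finds nothing changed, and keeps its cache.

Demanding F3 again yields 0.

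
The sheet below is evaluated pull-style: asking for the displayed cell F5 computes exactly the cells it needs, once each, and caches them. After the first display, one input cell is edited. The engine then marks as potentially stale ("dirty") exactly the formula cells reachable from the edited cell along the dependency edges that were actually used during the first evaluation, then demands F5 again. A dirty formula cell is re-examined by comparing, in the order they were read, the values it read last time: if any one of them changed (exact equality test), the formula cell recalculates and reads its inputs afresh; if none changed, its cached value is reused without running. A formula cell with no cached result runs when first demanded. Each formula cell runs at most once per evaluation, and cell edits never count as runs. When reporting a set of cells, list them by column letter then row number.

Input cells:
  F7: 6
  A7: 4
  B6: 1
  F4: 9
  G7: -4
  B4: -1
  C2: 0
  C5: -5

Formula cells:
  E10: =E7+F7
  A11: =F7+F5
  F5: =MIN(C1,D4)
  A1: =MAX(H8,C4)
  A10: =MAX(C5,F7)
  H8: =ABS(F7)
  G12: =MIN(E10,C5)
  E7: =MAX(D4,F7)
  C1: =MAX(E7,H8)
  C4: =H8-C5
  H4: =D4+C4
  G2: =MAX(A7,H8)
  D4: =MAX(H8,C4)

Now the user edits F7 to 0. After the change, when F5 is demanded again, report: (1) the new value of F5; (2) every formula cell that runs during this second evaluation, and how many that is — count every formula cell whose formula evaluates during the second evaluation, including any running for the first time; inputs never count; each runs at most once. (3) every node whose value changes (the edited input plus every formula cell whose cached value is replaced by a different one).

Demanding F5 again yields 5.
6 formula cells run: C1, C4, D4, E7, F5, H8.
The nodes whose values change: C1, C4, D4, E7, F5, F7, H8.

First demand of the output computes:
  H8 = ABS(6) = 6
  C4 = 6 - -5 = 11
  D4 = MAX(6, 11) = 11
  E7 = MAX(11, 6) = 11
  C1 = MAX(11, 6) = 11
  F5 = MIN(11, 11) = 11

After the edit, cleaning proceeds:
  H8: a read changed (F7 6->0) — executes, giving 0.
  C4: a read changed (H8 6->0) — executes, giving 5.
  D4: a read changed (H8 6->0; C4 11->5) — executes, giving 5.
  E7: a read changed (D4 11->5; F7 6->0) — executes, giving 5.
  C1: a read changed (E7 11->5; H8 6->0) — executes, giving 5.
  F5: a read changed (C1 11->5; D4 11->5) — executes, giving 5.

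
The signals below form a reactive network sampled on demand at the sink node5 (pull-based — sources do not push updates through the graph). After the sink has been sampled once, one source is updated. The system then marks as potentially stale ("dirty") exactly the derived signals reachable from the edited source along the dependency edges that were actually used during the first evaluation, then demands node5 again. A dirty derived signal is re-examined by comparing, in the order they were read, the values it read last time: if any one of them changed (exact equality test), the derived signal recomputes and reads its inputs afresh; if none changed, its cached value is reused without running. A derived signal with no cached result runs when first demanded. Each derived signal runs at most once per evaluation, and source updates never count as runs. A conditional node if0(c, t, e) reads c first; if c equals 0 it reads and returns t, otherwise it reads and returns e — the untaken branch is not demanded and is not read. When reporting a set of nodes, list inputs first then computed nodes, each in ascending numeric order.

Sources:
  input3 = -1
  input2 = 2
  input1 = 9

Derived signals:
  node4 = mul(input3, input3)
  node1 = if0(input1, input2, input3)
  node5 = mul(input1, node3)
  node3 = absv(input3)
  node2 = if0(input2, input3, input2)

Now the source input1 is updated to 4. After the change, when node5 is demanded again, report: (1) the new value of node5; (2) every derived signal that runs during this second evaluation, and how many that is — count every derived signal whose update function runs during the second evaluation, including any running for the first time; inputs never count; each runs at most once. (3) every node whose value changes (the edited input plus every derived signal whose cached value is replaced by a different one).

Initial pass — values computed on the first demand:
  node3 = absv(-1) = 1
  node5 = mul(9, 1) = 9

Second demand — change propagation:
  node5: re-runs because input1 9->4; new result 4.

node5 now evaluates to 4.
Run set: node5 (1 run).
Changed values: input1, node5.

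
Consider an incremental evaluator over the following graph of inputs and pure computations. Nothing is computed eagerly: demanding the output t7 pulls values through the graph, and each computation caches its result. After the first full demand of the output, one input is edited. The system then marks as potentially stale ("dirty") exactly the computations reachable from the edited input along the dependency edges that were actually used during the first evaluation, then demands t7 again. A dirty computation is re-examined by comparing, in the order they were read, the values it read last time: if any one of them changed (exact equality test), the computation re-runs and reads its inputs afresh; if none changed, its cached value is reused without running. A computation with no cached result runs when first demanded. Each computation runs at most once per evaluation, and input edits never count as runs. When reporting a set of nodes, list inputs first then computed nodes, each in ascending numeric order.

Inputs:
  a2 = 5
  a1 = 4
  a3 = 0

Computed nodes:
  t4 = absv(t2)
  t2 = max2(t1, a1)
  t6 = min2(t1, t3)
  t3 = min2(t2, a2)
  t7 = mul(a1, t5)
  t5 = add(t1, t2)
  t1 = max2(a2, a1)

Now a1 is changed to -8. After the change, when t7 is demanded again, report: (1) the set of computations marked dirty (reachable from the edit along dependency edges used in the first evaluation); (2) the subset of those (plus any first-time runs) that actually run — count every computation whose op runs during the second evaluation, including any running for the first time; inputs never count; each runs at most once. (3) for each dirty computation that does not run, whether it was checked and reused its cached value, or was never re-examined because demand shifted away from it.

Dirty set: t1, t2, t5, t7.
Run set: t1, t2, t7 (3 run).
Re-examined without running (cache reused): t5.
The important point: at t5 every value read last time is unchanged, so the dirty flag clears without a run.

Initial pass — values computed on the first demand:
  t1 = max2(5, 4) = 5
  t2 = max2(5, 4) = 5
  t5 = add(5, 5) = 10
  t7 = mul(4, 10) = 40

Second demand — change propagation:
  t1: re-runs because a1 4->-8; new result 5 (unchanged).
  t2: re-runs because a1 4->-8; new result 5 (unchanged).
  t5: re-examined; everything it read last time is the same (t1 unchanged, t2 unchanged) — cache 10 kept, no run.
  t7: re-runs because a1 4->-8; new result -80.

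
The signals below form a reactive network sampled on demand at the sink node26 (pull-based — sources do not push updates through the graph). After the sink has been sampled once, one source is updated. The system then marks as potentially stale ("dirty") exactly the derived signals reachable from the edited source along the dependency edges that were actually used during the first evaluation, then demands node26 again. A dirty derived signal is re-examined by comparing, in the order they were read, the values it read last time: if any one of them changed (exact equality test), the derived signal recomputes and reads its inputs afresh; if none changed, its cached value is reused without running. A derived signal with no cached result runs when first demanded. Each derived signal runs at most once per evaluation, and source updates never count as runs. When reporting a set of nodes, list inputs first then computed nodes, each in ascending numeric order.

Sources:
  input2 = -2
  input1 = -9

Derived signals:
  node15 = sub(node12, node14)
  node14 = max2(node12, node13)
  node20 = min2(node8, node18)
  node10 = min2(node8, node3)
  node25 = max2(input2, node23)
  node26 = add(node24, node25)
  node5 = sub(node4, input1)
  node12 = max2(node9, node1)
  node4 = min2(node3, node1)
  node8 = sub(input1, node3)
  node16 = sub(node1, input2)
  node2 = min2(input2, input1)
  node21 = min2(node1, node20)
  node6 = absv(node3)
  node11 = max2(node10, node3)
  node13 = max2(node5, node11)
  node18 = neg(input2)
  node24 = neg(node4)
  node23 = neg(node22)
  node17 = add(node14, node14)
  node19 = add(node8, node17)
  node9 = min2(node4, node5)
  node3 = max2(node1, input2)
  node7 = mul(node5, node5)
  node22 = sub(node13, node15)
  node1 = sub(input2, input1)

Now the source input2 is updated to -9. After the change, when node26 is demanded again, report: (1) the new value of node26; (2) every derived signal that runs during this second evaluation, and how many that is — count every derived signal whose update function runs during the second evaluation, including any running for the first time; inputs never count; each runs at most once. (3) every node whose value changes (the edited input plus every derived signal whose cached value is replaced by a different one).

node26 now evaluates to -9.
Run set: node1, node3, node4, node5, node8, node9, node10, node11, node12, node13, node14, node15, node22, node23, node24, node25, node26 (17 run).
Changed values: input2, node1, node3, node4, node5, node8, node9, node10, node11, node12, node13, node14, node22, node23, node24, node25.

Initial pass — values computed on the first demand:
  node1 = sub(-2, -9) = 7
  node3 = max2(7, -2) = 7
  node4 = min2(7, 7) = 7
  node5 = sub(7, -9) = 16
  node8 = sub(-9, 7) = -16
  node9 = min2(7, 16) = 7
  node10 = min2(-16, 7) = -16
  node11 = max2(-16, 7) = 7
  node12 = max2(7, 7) = 7
  node13 = max2(16, 7) = 16
  node14 = max2(7, 16) = 16
  node15 = sub(7, 16) = -9
  node22 = sub(16, -9) = 25
  node23 = neg(25) = -25
  node24 = neg(7) = -7
  node25 = max2(-2, -25) = -2
  node26 = add(-7, -2) = -9

Second demand — change propagation:
  node1: re-runs because input2 -2->-9; new result 0.
  node3: re-runs because node1 7->0; input2 -2->-9; new result 0.
  node4: re-runs because node3 7->0; node1 7->0; new result 0.
  node5: re-runs because node4 7->0; new result 9.
  node8: re-runs because node3 7->0; new result -9.
  node9: re-runs because node4 7->0; node5 16->9; new result 0.
  node10: re-runs because node8 -16->-9; node3 7->0; new result -9.
  node11: re-runs because node10 -16->-9; node3 7->0; new result 0.
  node12: re-runs because node9 7->0; node1 7->0; new result 0.
  node13: re-runs because node5 16->9; node11 7->0; new result 9.
  node14: re-runs because node12 7->0; node13 16->9; new result 9.
  node15: re-runs because node12 7->0; node14 16->9; new result -9 (unchanged).
  node22: re-runs because node13 16->9; new result 18.
  node23: re-runs because node22 25->18; new result -18.
  node24: re-runs because node4 7->0; new result 0.
  node25: re-runs because input2 -2->-9; node23 -25->-18; new result -9.
  node26: re-runs because node24 -7->0; node25 -2->-9; new result -9 (unchanged).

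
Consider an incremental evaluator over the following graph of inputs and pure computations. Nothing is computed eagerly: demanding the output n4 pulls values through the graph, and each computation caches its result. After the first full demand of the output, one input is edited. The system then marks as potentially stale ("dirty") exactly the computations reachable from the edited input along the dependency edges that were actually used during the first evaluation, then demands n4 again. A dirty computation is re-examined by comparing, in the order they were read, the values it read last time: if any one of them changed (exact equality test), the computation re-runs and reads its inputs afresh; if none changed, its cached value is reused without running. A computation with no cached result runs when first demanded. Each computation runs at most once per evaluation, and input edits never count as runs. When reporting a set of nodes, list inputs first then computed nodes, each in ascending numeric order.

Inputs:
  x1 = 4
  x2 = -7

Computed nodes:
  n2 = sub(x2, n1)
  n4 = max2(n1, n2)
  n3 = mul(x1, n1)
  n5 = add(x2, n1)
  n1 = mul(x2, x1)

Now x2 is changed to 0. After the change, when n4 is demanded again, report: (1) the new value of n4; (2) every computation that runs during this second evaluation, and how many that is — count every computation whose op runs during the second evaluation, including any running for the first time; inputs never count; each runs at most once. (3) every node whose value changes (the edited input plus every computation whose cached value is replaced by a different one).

n4 now evaluates to 0.
Run set: n1, n2, n4 (3 run).
Changed values: x2, n1, n2, n4.

Initial pass — values computed on the first demand:
  n1 = mul(-7, 4) = -28
  n2 = sub(-7, -28) = 21
  n4 = max2(-28, 21) = 21

Second demand — change propagation:
  n1: re-runs because x2 -7->0; new result 0.
  n2: re-runs because x2 -7->0; n1 -28->0; new result 0.
  n4: re-runs because n1 -28->0; n2 21->0; new result 0.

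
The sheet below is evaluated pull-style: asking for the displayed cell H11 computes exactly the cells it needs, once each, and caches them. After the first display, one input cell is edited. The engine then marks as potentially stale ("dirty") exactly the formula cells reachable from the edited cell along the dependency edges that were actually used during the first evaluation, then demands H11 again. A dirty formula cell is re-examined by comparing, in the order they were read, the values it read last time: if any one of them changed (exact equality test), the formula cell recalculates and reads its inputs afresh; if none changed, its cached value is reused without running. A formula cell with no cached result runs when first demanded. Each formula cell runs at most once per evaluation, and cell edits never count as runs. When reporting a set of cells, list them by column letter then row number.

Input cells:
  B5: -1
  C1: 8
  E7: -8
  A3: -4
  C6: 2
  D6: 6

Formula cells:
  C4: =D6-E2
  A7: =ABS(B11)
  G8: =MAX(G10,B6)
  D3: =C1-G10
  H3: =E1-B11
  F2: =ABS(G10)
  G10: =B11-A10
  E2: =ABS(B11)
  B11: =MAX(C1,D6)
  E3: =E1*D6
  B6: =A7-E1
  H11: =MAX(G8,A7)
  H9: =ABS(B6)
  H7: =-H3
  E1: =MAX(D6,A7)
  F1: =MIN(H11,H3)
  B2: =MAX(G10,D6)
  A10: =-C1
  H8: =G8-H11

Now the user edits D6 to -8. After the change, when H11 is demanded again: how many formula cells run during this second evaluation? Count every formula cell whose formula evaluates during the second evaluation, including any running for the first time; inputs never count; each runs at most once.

2 formula cells run: B11, E1.
Note where the cutoff bites: G10 is checked, finds nothing changed, and keeps its cache.

First demand of the output computes:
  A10 = -(8) = -8
  B11 = MAX(8, 6) = 8
  A7 = ABS(8) = 8
  E1 = MAX(6, 8) = 8
  B6 = 8 - 8 = 0
  G10 = 8 - -8 = 16
  G8 = MAX(16, 0) = 16
  H11 = MAX(16, 8) = 16

After the edit, cleaning proceeds:
  B11: a read changed (D6 6->-8) — executes, giving 8 — identical to its old value.
  A7: dirty, but its reads are unchanged (B11 unchanged); cached 8 stands.
  E1: a read changed (D6 6->-8) — executes, giving 8 — identical to its old value.
  B6: dirty, but its reads are unchanged (A7 unchanged, E1 unchanged); cached 0 stands.
  G10: dirty, but its reads are unchanged (B11 unchanged, A10 unchanged); cached 16 stands.
  G8: dirty, but its reads are unchanged (G10 unchanged, B6 unchanged); cached 16 stands.
  H11: dirty, but its reads are unchanged (G8 unchanged, A7 unchanged); cached 16 stands.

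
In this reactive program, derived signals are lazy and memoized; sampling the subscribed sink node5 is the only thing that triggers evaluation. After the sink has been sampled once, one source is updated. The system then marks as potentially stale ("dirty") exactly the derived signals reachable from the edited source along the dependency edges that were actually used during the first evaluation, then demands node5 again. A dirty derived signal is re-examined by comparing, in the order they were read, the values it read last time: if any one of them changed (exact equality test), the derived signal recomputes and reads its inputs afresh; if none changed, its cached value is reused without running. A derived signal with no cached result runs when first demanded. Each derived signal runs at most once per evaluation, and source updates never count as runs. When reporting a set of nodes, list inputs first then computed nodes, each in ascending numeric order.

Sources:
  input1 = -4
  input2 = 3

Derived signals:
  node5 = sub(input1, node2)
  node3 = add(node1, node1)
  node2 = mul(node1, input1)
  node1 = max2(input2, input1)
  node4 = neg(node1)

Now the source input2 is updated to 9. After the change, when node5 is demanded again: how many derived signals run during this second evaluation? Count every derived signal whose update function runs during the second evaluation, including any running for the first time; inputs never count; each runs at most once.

3 derived signals run: node1, node2, node5.

First demand of the output computes:
  node1 = max2(3, -4) = 3
  node2 = mul(3, -4) = -12
  node5 = sub(-4, -12) = 8

After the edit, cleaning proceeds:
  node1: a read changed (input2 3->9) — executes, giving 9.
  node2: a read changed (node1 3->9) — executes, giving -36.
  node5: a read changed (node2 -12->-36) — executes, giving 32.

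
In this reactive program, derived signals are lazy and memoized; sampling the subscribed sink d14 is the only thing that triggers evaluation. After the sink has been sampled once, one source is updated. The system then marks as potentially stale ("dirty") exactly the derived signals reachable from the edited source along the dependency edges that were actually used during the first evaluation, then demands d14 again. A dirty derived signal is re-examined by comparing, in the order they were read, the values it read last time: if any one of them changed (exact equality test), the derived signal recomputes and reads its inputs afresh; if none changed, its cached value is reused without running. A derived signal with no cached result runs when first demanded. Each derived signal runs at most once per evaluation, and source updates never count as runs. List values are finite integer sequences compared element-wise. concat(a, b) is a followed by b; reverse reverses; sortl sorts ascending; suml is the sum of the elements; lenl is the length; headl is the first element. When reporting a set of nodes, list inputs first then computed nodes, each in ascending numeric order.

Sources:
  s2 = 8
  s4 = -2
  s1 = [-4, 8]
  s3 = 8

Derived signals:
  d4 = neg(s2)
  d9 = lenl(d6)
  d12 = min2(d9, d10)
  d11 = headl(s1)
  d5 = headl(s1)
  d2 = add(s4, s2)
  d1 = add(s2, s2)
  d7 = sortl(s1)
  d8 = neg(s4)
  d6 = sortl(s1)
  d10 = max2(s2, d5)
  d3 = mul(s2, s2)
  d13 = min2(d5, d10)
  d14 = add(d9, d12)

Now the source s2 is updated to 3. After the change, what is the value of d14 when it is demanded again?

Demanding d14 again yields 4.
Note the absorption at d12: it re-runs yet its value is the same, leaving the output's value untouched.

First demand of the output computes:
  d5 = headl([-4, 8]) = -4
  d6 = sortl([-4, 8]) = [-4, 8]
  d9 = lenl([-4, 8]) = 2
  d10 = max2(8, -4) = 8
  d12 = min2(2, 8) = 2
  d14 = add(2, 2) = 4

After the edit, cleaning proceeds:
  d10: a read changed (s2 8->3) — executes, giving 3.
  d12: a read changed (d10 8->3) — executes, giving 2 — identical to its old value.
  d14: dirty, but its reads are unchanged (d9 unchanged, d12 unchanged); cached 4 stands.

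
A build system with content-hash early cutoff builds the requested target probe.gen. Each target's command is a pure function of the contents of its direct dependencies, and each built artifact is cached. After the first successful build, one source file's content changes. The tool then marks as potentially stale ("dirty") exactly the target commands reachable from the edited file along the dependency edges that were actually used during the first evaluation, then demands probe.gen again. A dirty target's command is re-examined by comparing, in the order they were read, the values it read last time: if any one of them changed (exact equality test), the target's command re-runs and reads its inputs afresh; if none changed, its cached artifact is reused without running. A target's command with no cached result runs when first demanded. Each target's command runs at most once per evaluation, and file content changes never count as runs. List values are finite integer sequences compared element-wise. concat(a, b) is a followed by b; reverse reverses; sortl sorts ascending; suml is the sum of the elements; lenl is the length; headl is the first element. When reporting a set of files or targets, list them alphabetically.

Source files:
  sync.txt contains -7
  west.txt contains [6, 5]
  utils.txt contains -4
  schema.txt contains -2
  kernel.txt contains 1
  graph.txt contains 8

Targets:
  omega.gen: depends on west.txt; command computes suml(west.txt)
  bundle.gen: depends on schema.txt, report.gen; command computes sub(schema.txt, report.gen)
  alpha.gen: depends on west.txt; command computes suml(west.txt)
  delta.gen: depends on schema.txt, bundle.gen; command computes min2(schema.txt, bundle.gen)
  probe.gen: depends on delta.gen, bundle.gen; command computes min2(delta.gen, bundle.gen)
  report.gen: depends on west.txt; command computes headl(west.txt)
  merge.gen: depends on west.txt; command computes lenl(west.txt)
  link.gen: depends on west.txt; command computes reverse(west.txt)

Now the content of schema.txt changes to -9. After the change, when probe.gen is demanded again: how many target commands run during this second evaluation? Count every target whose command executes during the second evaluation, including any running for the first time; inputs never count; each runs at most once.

Target commands that run: bundle.gen, delta.gen, probe.gen — 3 in total.

First evaluation (everything demanded from the output):
  report.gen = headl([6, 5]) = 6
  bundle.gen = sub(-2, 6) = -8
  delta.gen = min2(-2, -8) = -8
  probe.gen = min2(-8, -8) = -8

Propagation after the edit:
  bundle.gen: runs — schema.txt -2->-9; result -15.
  delta.gen: runs — schema.txt -2->-9; bundle.gen -8->-15; result -15.
  probe.gen: runs — delta.gen -8->-15; bundle.gen -8->-15; result -15.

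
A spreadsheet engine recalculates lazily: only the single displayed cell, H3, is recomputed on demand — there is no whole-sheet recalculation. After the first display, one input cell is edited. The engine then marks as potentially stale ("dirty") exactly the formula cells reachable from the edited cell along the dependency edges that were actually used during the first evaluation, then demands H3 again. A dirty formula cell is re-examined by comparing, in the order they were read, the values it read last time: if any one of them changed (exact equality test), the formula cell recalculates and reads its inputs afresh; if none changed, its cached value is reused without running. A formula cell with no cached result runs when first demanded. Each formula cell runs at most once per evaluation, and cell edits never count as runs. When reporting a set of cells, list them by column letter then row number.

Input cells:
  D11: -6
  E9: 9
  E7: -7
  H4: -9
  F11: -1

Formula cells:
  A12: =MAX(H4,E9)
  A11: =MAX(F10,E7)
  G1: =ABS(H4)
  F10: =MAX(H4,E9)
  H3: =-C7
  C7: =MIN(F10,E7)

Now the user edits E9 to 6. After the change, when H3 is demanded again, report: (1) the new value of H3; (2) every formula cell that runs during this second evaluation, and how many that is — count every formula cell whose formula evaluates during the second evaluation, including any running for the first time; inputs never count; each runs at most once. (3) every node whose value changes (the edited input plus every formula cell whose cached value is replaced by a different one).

First evaluation (everything demanded from the output):
  F10 = MAX(-9, 9) = 9
  C7 = MIN(9, -7) = -7
  H3 = -(-7) = 7

Propagation after the edit:
  F10: runs — E9 9->6; result 6.
  C7: runs — F10 9->6; result -7 (same value as before).
  H3: checked — values it read are unchanged (C7 unchanged); reused cached 7 without running.

Key observation: the change is absorbed at C7 — it re-runs but produces the same value, and the output's value is unchanged.

New value of H3: 7.
Formula cells that run: C7, F10 — 2 in total.
Values that change: E9, F10.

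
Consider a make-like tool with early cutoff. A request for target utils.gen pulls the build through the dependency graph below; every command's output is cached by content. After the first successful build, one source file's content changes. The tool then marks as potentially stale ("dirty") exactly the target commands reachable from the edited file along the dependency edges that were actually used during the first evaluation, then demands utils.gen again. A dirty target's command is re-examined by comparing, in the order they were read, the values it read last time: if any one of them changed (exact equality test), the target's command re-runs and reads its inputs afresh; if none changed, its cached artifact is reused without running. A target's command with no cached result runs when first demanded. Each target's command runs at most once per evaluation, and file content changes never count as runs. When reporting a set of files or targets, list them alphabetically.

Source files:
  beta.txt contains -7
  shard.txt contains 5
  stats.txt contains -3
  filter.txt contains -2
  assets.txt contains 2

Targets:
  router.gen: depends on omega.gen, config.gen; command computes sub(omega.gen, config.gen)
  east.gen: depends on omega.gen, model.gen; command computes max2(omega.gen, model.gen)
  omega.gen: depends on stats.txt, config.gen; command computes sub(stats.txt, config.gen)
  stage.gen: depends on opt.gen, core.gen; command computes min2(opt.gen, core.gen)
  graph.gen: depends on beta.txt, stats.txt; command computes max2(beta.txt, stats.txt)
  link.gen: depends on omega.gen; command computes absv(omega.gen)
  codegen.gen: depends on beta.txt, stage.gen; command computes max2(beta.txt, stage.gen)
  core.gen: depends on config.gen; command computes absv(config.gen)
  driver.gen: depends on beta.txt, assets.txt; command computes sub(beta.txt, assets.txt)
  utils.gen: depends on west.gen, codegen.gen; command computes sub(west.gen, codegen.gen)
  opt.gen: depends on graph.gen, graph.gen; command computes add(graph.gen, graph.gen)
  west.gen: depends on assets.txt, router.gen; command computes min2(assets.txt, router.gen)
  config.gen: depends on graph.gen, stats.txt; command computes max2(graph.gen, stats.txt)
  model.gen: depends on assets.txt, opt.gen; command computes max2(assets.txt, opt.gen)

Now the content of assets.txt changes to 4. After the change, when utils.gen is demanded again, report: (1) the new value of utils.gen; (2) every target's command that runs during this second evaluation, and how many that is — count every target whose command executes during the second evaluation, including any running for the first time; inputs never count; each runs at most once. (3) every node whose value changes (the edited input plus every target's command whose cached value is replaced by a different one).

First demand of the output computes:
  graph.gen = max2(-7, -3) = -3
  config.gen = max2(-3, -3) = -3
  core.gen = absv(-3) = 3
  omega.gen = sub(-3, -3) = 0
  opt.gen = add(-3, -3) = -6
  router.gen = sub(0, -3) = 3
  stage.gen = min2(-6, 3) = -6
  codegen.gen = max2(-7, -6) = -6
  west.gen = min2(2, 3) = 2
  utils.gen = sub(2, -6) = 8

After the edit, cleaning proceeds:
  west.gen: a read changed (assets.txt 2->4) — executes, giving 3.
  utils.gen: a read changed (west.gen 2->3) — executes, giving 9.

Demanding utils.gen again yields 9.
2 target commands run: utils.gen, west.gen.
The nodes whose values change: assets.txt, utils.gen, west.gen.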